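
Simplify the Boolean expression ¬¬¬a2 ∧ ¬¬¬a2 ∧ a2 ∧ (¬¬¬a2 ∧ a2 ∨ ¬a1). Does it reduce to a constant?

¬¬¬a2 ∧ ¬¬¬a2 ∧ a2 ∧ (¬¬¬a2 ∧ a2 ∨ ¬a1)
= ¬¬¬a2 ∧ a2 ∧ (¬¬¬a2 ∧ a2 ∨ ¬a1)   [idempotence]
= ¬¬¬a2 ∧ a2   [absorption]
= ¬a2 ∧ a2   [double negation]
= False   [complement]

False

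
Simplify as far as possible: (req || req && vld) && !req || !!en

en

(req || req && vld) && !req || !!en
= req && !req || !!en
= req && !req || en
= en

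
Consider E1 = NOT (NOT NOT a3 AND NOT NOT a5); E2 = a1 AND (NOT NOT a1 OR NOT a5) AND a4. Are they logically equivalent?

No

E1: NOT (NOT NOT a3 AND NOT NOT a5)
    = NOT a3 OR NOT a5   — De Morgan
E2: a1 AND (NOT NOT a1 OR NOT a5) AND a4
    = a1 AND (a1 OR NOT a5) AND a4   — double negation
    = a1 AND a4   — absorption
These differ: at a1=0, a3=0, a4=0, a5=0, E1 = 1 but E2 = 0.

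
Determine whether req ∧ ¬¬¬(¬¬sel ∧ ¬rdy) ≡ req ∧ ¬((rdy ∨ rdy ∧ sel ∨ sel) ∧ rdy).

No

E1: req ∧ ¬¬¬(¬¬sel ∧ ¬rdy)
    = req ∧ ¬(¬¬sel ∧ ¬rdy)   (double negation)
    = req ∧ (¬sel ∨ rdy)   (De Morgan)
E2: req ∧ ¬((rdy ∨ rdy ∧ sel ∨ sel) ∧ rdy)
    = req ∧ ¬((rdy ∨ sel) ∧ rdy)   (absorption)
    = req ∧ ¬rdy   (absorption)
These differ: at rdy=0, req=1, sel=1, E1 = 0 but E2 = 1.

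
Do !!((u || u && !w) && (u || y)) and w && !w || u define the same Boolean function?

E1: !!((u || u && !w) && (u || y))
    = (u || u && !w) && (u || y)
    = u && (u || y)
    = u
E2: w && !w || u
    = u
Both reduce to u, so they are equivalent.

Yes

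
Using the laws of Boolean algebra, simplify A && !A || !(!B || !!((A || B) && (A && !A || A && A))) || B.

B

A && !A || !(!B || !!((A || B) && (A && !A || A && A))) || B
= A && !A || B && !((A || B) && (A && !A || A && A)) || B   (De Morgan)
= A && !A || B && !((A || B) && A) || B   (distribution)
= B && !((A || B) && A) || B   (complement / identity)
= B && !A || B   (absorption)
= B   (absorption)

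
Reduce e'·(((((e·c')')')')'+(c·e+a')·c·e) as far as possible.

0

e'·(((((e·c')')')')'+(c·e+a')·c·e)
= e'·(((((e·c')')')')'+c·e)   — absorption
= e'·(((e·c')')'+c·e)   — double negation
= e'·(e·c'+c·e)   — double negation
= e'·e   — distribution
= 0   — complement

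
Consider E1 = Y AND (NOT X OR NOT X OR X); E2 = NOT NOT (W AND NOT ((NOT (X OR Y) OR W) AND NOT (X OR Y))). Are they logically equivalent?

E1: Y AND (NOT X OR NOT X OR X)
    = Y AND (NOT X OR X)   [idempotence]
    = Y   [complement / identity]
E2: NOT NOT (W AND NOT ((NOT (X OR Y) OR W) AND NOT (X OR Y)))
    = NOT NOT (W AND NOT NOT (X OR Y))   [absorption]
    = W AND NOT NOT (X OR Y)   [double negation]
    = W AND (X OR Y)   [double negation]
These differ: at W=0, X=1, Y=1, E1 = 1 but E2 = 0.

No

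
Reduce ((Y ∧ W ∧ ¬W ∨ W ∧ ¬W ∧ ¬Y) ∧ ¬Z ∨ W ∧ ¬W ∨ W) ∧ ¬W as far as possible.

((Y ∧ W ∧ ¬W ∨ W ∧ ¬W ∧ ¬Y) ∧ ¬Z ∨ W ∧ ¬W ∨ W) ∧ ¬W
= (W ∧ ¬W ∧ ¬Z ∨ W ∧ ¬W ∨ W) ∧ ¬W   — distribution
= (W ∧ ¬W ∨ W) ∧ ¬W   — absorption
= W ∧ ¬W   — complement / identity
= False   — complement

False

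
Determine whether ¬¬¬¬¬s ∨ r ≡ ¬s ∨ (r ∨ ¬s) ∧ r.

E1: ¬¬¬¬¬s ∨ r
    = ¬¬¬s ∨ r   (double negation)
    = ¬s ∨ r   (double negation)
E2: ¬s ∨ (r ∨ ¬s) ∧ r
    = ¬s ∨ r   (absorption)
Both reduce to ¬s ∨ r, so they are equivalent.

Yes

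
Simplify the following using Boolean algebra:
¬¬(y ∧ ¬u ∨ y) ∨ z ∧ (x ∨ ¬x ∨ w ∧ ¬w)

y ∨ z

¬¬(y ∧ ¬u ∨ y) ∨ z ∧ (x ∨ ¬x ∨ w ∧ ¬w)
= ¬¬(y ∧ ¬u ∨ y) ∨ z ∧ (x ∨ ¬x)   — complement / identity
= y ∧ ¬u ∨ y ∨ z ∧ (x ∨ ¬x)   — double negation
= y ∨ z ∧ (x ∨ ¬x)   — absorption
= y ∨ z   — complement / identity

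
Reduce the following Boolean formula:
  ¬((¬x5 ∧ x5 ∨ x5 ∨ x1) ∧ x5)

¬((¬x5 ∧ x5 ∨ x5 ∨ x1) ∧ x5)
= ¬((x5 ∨ x1) ∧ x5)
= ¬x5

¬x5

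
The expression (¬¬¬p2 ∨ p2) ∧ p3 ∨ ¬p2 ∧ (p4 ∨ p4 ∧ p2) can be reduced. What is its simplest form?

(¬¬¬p2 ∨ p2) ∧ p3 ∨ ¬p2 ∧ (p4 ∨ p4 ∧ p2)
= (¬p2 ∨ p2) ∧ p3 ∨ ¬p2 ∧ (p4 ∨ p4 ∧ p2)
= p3 ∨ ¬p2 ∧ (p4 ∨ p4 ∧ p2)
= p3 ∨ ¬p2 ∧ p4

p3 ∨ ¬p2 ∧ p4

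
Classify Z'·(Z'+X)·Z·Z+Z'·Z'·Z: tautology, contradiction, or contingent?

contradiction

Z'·(Z'+X)·Z·Z+Z'·Z'·Z
= Z'·Z·Z+Z'·Z'·Z   [absorption]
= Z'·Z   [distribution]
= 0   [complement]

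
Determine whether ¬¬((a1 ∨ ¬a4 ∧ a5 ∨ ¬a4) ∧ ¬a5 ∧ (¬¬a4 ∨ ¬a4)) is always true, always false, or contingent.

contingent

¬¬((a1 ∨ ¬a4 ∧ a5 ∨ ¬a4) ∧ ¬a5 ∧ (¬¬a4 ∨ ¬a4))
= ¬¬((a1 ∨ ¬a4 ∧ a5 ∨ ¬a4) ∧ ¬a5 ∧ (a4 ∨ ¬a4))
= ¬¬((a1 ∨ ¬a4 ∧ a5 ∨ ¬a4) ∧ ¬a5)
= ¬¬((a1 ∨ ¬a4) ∧ ¬a5)
= (a1 ∨ ¬a4) ∧ ¬a5
This depends on a1, a4, a5, so it is not a constant.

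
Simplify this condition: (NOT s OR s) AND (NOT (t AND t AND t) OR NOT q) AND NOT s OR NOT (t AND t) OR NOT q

NOT t OR NOT q

(NOT s OR s) AND (NOT (t AND t AND t) OR NOT q) AND NOT s OR NOT (t AND t) OR NOT q
= (NOT s OR s) AND (NOT (t AND t) OR NOT q) AND NOT s OR NOT (t AND t) OR NOT q   — idempotence
= (NOT (t AND t) OR NOT q) AND NOT s OR NOT (t AND t) OR NOT q   — complement / identity
= NOT (t AND t) OR NOT q   — absorption
= NOT t OR NOT q   — idempotence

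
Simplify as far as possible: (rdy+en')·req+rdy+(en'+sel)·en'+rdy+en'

(rdy+en')·req+rdy+(en'+sel)·en'+rdy+en'
= (rdy+en')·req+rdy+en'+rdy+en'
= rdy+en'+rdy+en'
= rdy+en'

rdy+en'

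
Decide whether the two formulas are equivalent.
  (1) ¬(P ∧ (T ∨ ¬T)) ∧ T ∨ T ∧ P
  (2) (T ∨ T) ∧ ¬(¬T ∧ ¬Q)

Yes

E1: ¬(P ∧ (T ∨ ¬T)) ∧ T ∨ T ∧ P
    = ¬P ∧ T ∨ T ∧ P   [complement / identity]
    = T   [distribution]
E2: (T ∨ T) ∧ ¬(¬T ∧ ¬Q)
    = T ∧ ¬(¬T ∧ ¬Q)   [idempotence]
    = T ∧ (T ∨ Q)   [De Morgan]
    = T   [absorption]
Both reduce to T, so they are equivalent.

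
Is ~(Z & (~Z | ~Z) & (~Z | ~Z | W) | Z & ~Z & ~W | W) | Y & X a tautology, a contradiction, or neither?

~(Z & (~Z | ~Z) & (~Z | ~Z | W) | Z & ~Z & ~W | W) | Y & X
= ~(Z & (~Z | ~Z) | Z & ~Z & ~W | W) | Y & X   (absorption)
= ~(Z & ~Z | Z & ~Z & ~W | W) | Y & X   (idempotence)
= ~(Z & ~Z | W) | Y & X   (absorption)
= ~W | Y & X   (complement / identity)
This depends on W, X, Y, so it is not a constant.

neither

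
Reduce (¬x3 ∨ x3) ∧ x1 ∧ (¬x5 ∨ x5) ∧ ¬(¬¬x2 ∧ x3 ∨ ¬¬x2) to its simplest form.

x1 ∧ ¬x2

(¬x3 ∨ x3) ∧ x1 ∧ (¬x5 ∨ x5) ∧ ¬(¬¬x2 ∧ x3 ∨ ¬¬x2)
= x1 ∧ (¬x5 ∨ x5) ∧ ¬(¬¬x2 ∧ x3 ∨ ¬¬x2)   — complement / identity
= x1 ∧ (¬x5 ∨ x5) ∧ ¬¬¬x2   — absorption
= x1 ∧ ¬¬¬x2   — complement / identity
= x1 ∧ ¬x2   — double negation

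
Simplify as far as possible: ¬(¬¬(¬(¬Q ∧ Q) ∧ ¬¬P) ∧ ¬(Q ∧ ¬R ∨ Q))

¬P ∨ Q

¬(¬¬(¬(¬Q ∧ Q) ∧ ¬¬P) ∧ ¬(Q ∧ ¬R ∨ Q))
= ¬(¬(¬Q ∧ Q ∨ ¬P) ∧ ¬(Q ∧ ¬R ∨ Q))   (De Morgan)
= ¬Q ∧ Q ∨ ¬P ∨ Q ∧ ¬R ∨ Q   (De Morgan)
= ¬Q ∧ Q ∨ ¬P ∨ Q   (absorption)
= ¬P ∨ Q   (complement / identity)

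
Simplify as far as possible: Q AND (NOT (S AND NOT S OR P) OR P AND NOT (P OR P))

Q AND (NOT (S AND NOT S OR P) OR P AND NOT (P OR P))
= Q AND (NOT (S AND NOT S OR P) OR P AND NOT P)   (idempotence)
= Q AND NOT (S AND NOT S OR P)   (complement / identity)
= Q AND NOT P   (complement / identity)

Q AND NOT P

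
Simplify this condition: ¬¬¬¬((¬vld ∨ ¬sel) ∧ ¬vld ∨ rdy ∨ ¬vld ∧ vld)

¬vld ∨ rdy

¬¬¬¬((¬vld ∨ ¬sel) ∧ ¬vld ∨ rdy ∨ ¬vld ∧ vld)
= ¬¬¬¬((¬vld ∨ ¬sel) ∧ ¬vld ∨ rdy)
= ¬¬((¬vld ∨ ¬sel) ∧ ¬vld ∨ rdy)
= ¬¬(¬vld ∨ rdy)
= ¬vld ∨ rdy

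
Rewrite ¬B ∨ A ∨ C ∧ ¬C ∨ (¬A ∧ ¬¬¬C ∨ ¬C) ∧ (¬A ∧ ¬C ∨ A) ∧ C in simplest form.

¬B ∨ A

¬B ∨ A ∨ C ∧ ¬C ∨ (¬A ∧ ¬¬¬C ∨ ¬C) ∧ (¬A ∧ ¬C ∨ A) ∧ C
= ¬B ∨ A ∨ C ∧ ¬C ∨ (¬A ∧ ¬C ∨ ¬C) ∧ (¬A ∧ ¬C ∨ A) ∧ C   — double negation
= ¬B ∨ A ∨ C ∧ ¬C ∨ (¬A ∧ ¬C ∨ ¬C ∧ A) ∧ C   — distribution
= ¬B ∨ A ∨ C ∧ ¬C ∨ ¬C ∧ C   — distribution
= ¬B ∨ A ∨ ¬C ∧ C   — complement / identity
= ¬B ∨ A   — complement / identity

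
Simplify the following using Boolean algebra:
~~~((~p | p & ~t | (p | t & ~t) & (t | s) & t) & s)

~~~((~p | p & ~t | (p | t & ~t) & (t | s) & t) & s)
= ~((~p | p & ~t | (p | t & ~t) & (t | s) & t) & s)
= ~((~p | p & ~t | p & (t | s) & t) & s)
= ~((~p | p & ~t | p & t) & s)
= ~((~p | p) & s)
= ~s

~s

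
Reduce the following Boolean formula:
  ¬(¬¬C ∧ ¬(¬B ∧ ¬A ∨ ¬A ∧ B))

¬(¬¬C ∧ ¬(¬B ∧ ¬A ∨ ¬A ∧ B))
= ¬(¬¬C ∧ ¬¬A)
= ¬C ∨ ¬A

¬C ∨ ¬A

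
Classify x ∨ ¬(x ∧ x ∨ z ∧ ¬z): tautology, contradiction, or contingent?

x ∨ ¬(x ∧ x ∨ z ∧ ¬z)
= x ∨ ¬(x ∧ x)   — complement / identity
= x ∨ ¬x   — idempotence
= True   — complement

tautology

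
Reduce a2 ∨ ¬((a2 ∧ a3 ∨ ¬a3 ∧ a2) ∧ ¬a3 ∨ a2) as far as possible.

True

a2 ∨ ¬((a2 ∧ a3 ∨ ¬a3 ∧ a2) ∧ ¬a3 ∨ a2)
= a2 ∨ ¬(a2 ∧ ¬a3 ∨ a2)   (distribution)
= a2 ∨ ¬a2   (absorption)
= True   (complement)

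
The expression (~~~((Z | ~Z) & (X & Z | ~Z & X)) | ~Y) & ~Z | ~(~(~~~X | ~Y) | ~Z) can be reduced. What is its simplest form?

~X | ~Y

(~~~((Z | ~Z) & (X & Z | ~Z & X)) | ~Y) & ~Z | ~(~(~~~X | ~Y) | ~Z)
= (~~~(X & Z | ~Z & X) | ~Y) & ~Z | ~(~(~~~X | ~Y) | ~Z)   (complement / identity)
= (~~~(X & Z | ~Z & X) | ~Y) & ~Z | ~(~(~X | ~Y) | ~Z)   (double negation)
= (~(X & Z | ~Z & X) | ~Y) & ~Z | ~(~(~X | ~Y) | ~Z)   (double negation)
= (~(X & Z | ~Z & X) | ~Y) & ~Z | (~X | ~Y) & Z   (De Morgan)
= (~X | ~Y) & ~Z | (~X | ~Y) & Z   (distribution)
= ~X | ~Y   (distribution)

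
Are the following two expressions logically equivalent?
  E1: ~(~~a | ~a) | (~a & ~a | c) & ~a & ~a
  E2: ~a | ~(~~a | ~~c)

E1: ~(~~a | ~a) | (~a & ~a | c) & ~a & ~a
    = ~a & a | (~a & ~a | c) & ~a & ~a
    = ~a & a | ~a & ~a
    = ~a
E2: ~a | ~(~~a | ~~c)
    = ~a | ~a & ~c
    = ~a
Both reduce to ~a, so they are equivalent.

Yes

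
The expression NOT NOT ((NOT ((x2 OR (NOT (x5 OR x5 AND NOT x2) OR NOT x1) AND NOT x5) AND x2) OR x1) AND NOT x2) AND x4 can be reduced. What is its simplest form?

NOT NOT ((NOT ((x2 OR (NOT (x5 OR x5 AND NOT x2) OR NOT x1) AND NOT x5) AND x2) OR x1) AND NOT x2) AND x4
= NOT NOT ((NOT ((x2 OR (NOT x5 OR NOT x1) AND NOT x5) AND x2) OR x1) AND NOT x2) AND x4   [absorption]
= NOT NOT ((NOT ((x2 OR NOT x5) AND x2) OR x1) AND NOT x2) AND x4   [absorption]
= NOT NOT ((NOT x2 OR x1) AND NOT x2) AND x4   [absorption]
= NOT NOT NOT x2 AND x4   [absorption]
= NOT x2 AND x4   [double negation]

NOT x2 AND x4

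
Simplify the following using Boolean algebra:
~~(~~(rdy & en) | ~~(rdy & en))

rdy & en

~~(~~(rdy & en) | ~~(rdy & en))
= ~~(rdy & en) | ~~(rdy & en)   (double negation)
= ~~(rdy & en)   (idempotence)
= rdy & en   (double negation)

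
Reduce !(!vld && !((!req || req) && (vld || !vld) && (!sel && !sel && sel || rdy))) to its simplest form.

vld || rdy

!(!vld && !((!req || req) && (vld || !vld) && (!sel && !sel && sel || rdy)))
= !(!vld && !((vld || !vld) && (!sel && !sel && sel || rdy)))
= !(!vld && !(!sel && !sel && sel || rdy))
= vld || !sel && !sel && sel || rdy
= vld || !sel && sel || rdy
= vld || rdy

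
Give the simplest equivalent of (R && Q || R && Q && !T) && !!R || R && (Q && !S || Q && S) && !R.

R && Q

(R && Q || R && Q && !T) && !!R || R && (Q && !S || Q && S) && !R
= R && Q && !!R || R && (Q && !S || Q && S) && !R   [absorption]
= R && Q && R || R && (Q && !S || Q && S) && !R   [double negation]
= R && Q && R || R && Q && !R   [distribution]
= R && Q   [distribution]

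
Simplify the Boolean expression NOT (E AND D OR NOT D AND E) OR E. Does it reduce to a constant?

TRUE

NOT (E AND D OR NOT D AND E) OR E
= NOT E OR E
= TRUE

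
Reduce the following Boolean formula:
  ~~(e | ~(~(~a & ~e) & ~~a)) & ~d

(e | ~a) & ~d

~~(e | ~(~(~a & ~e) & ~~a)) & ~d
= ~~(e | ~a & ~e | ~a) & ~d
= ~~(e | ~a) & ~d
= (e | ~a) & ~d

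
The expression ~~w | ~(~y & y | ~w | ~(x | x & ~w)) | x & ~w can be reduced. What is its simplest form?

~~w | ~(~y & y | ~w | ~(x | x & ~w)) | x & ~w
= ~~w | ~(~w | ~(x | x & ~w)) | x & ~w   — complement / identity
= ~~w | w & (x | x & ~w) | x & ~w   — De Morgan
= ~~w | w & x | x & ~w   — absorption
= ~~w | x   — distribution
= w | x   — double negation

w | x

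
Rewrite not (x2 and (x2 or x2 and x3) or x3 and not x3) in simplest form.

not x2

not (x2 and (x2 or x2 and x3) or x3 and not x3)
= not (x2 and x2 or x3 and not x3)   [absorption]
= not (x2 and x2)   [complement / identity]
= not x2   [idempotence]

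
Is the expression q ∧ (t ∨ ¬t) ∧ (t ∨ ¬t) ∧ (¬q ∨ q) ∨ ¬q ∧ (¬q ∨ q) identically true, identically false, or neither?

q ∧ (t ∨ ¬t) ∧ (t ∨ ¬t) ∧ (¬q ∨ q) ∨ ¬q ∧ (¬q ∨ q)
= q ∧ (t ∨ ¬t) ∧ (¬q ∨ q) ∨ ¬q ∧ (¬q ∨ q)   (idempotence)
= q ∧ (¬q ∨ q) ∨ ¬q ∧ (¬q ∨ q)   (complement / identity)
= ¬q ∨ q   (distribution)
= True   (complement)

identically true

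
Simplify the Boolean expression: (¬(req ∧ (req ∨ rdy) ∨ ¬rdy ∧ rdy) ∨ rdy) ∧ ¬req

¬req

(¬(req ∧ (req ∨ rdy) ∨ ¬rdy ∧ rdy) ∨ rdy) ∧ ¬req
= (¬(req ∨ ¬rdy ∧ rdy) ∨ rdy) ∧ ¬req   — absorption
= (¬req ∨ rdy) ∧ ¬req   — complement / identity
= ¬req   — absorption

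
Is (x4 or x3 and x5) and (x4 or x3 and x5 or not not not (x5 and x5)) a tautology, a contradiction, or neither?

neither

(x4 or x3 and x5) and (x4 or x3 and x5 or not not not (x5 and x5))
= (x4 or x3 and x5) and (x4 or x3 and x5 or not (x5 and x5))   [double negation]
= (x4 or x3 and x5) and (x4 or x3 and x5 or not x5)   [idempotence]
= x4 or x3 and x5   [absorption]
This depends on x3, x4, x5, so it is not a constant.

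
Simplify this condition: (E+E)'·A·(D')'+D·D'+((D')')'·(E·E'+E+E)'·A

E'·A

(E+E)'·A·(D')'+D·D'+((D')')'·(E·E'+E+E)'·A
= (E+E)'·A·D+D·D'+((D')')'·(E·E'+E+E)'·A
= (E+E)'·A·D+D·D'+((D')')'·(E+E)'·A
= (E+E)'·A·D+((D')')'·(E+E)'·A
= (E+E)'·A·D+D'·(E+E)'·A
= (E+E)'·A
= E'·A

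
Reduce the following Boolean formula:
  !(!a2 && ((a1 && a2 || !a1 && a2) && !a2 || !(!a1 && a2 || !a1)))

!(!a2 && ((a1 && a2 || !a1 && a2) && !a2 || !(!a1 && a2 || !a1)))
= !(!a2 && (a2 && !a2 || !(!a1 && a2 || !a1)))   (distribution)
= !(!a2 && !(!a1 && a2 || !a1))   (complement / identity)
= !(!a2 && !!a1)   (absorption)
= a2 || !a1   (De Morgan)

a2 || !a1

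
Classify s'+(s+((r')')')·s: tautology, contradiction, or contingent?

tautology

s'+(s+((r')')')·s
= s'+(s+r')·s   [double negation]
= s'+s   [absorption]
= 1   [complement]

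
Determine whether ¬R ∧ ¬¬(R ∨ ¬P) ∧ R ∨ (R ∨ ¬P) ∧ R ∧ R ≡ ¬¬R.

Yes

E1: ¬R ∧ ¬¬(R ∨ ¬P) ∧ R ∨ (R ∨ ¬P) ∧ R ∧ R
    = ¬R ∧ (R ∨ ¬P) ∧ R ∨ (R ∨ ¬P) ∧ R ∧ R
    = (R ∨ ¬P) ∧ R
    = R
E2: ¬¬R
    = R
Both reduce to R, so they are equivalent.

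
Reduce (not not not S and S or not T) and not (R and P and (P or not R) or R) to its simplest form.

(not not not S and S or not T) and not (R and P and (P or not R) or R)
= (not S and S or not T) and not (R and P and (P or not R) or R)   — double negation
= not T and not (R and P and (P or not R) or R)   — complement / identity
= not T and not (R and P or R)   — absorption
= not T and not R   — absorption

not T and not R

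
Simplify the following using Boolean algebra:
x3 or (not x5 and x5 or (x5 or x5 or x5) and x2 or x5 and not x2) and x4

x3 or x5 and x4

x3 or (not x5 and x5 or (x5 or x5 or x5) and x2 or x5 and not x2) and x4
= x3 or ((x5 or x5 or x5) and x2 or x5 and not x2) and x4   — complement / identity
= x3 or ((x5 or x5) and x2 or x5 and not x2) and x4   — idempotence
= x3 or (x5 and x2 or x5 and not x2) and x4   — idempotence
= x3 or x5 and x4   — distribution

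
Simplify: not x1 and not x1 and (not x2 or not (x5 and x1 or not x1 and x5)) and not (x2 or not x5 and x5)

not x1 and not x1 and (not x2 or not (x5 and x1 or not x1 and x5)) and not (x2 or not x5 and x5)
= not x1 and not x1 and (not x2 or not x5) and not (x2 or not x5 and x5)   [distribution]
= not x1 and not x1 and (not x2 or not x5) and not x2   [complement / identity]
= not x1 and not x1 and not x2   [absorption]
= not x1 and not x2   [idempotence]

not x1 and not x2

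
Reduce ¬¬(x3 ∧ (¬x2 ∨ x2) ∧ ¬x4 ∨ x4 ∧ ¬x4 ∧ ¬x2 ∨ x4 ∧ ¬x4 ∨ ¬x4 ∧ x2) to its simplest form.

¬x4 ∧ (x3 ∨ x2)

¬¬(x3 ∧ (¬x2 ∨ x2) ∧ ¬x4 ∨ x4 ∧ ¬x4 ∧ ¬x2 ∨ x4 ∧ ¬x4 ∨ ¬x4 ∧ x2)
= ¬¬(x3 ∧ (¬x2 ∨ x2) ∧ ¬x4 ∨ x4 ∧ ¬x4 ∨ ¬x4 ∧ x2)
= ¬¬(x3 ∧ ¬x4 ∨ x4 ∧ ¬x4 ∨ ¬x4 ∧ x2)
= ¬¬(x3 ∧ ¬x4 ∨ ¬x4 ∧ x2)
= x3 ∧ ¬x4 ∨ ¬x4 ∧ x2
= ¬x4 ∧ (x3 ∨ x2)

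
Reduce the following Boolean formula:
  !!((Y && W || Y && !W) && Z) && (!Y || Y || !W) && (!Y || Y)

Y && Z

!!((Y && W || Y && !W) && Z) && (!Y || Y || !W) && (!Y || Y)
= !!(Y && Z) && (!Y || Y || !W) && (!Y || Y)
= Y && Z && (!Y || Y || !W) && (!Y || Y)
= Y && Z && (!Y || Y)
= Y && Z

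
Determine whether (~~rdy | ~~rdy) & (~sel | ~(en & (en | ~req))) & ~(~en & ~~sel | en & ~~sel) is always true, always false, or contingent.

(~~rdy | ~~rdy) & (~sel | ~(en & (en | ~req))) & ~(~en & ~~sel | en & ~~sel)
= ~~rdy & (~sel | ~(en & (en | ~req))) & ~(~en & ~~sel | en & ~~sel)   (idempotence)
= ~~rdy & (~sel | ~(en & (en | ~req))) & ~~~sel   (distribution)
= ~~rdy & (~sel | ~(en & (en | ~req))) & ~sel   (double negation)
= ~~rdy & (~sel | ~en) & ~sel   (absorption)
= ~~rdy & ~sel   (absorption)
= rdy & ~sel   (double negation)
This depends on rdy, sel, so it is not a constant.

contingent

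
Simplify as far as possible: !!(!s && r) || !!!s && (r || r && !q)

!s && r

!!(!s && r) || !!!s && (r || r && !q)
= !!(!s && r) || !s && (r || r && !q)   [double negation]
= !s && r || !s && (r || r && !q)   [double negation]
= !s && r || !s && r   [absorption]
= !s && r   [idempotence]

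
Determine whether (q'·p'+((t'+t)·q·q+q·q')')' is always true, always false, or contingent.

contingent

(q'·p'+((t'+t)·q·q+q·q')')'
= (q'·p'+(q·q+q·q')')'   — complement / identity
= (q'·p'+q')'   — distribution
= (q')'   — absorption
= q   — double negation
This depends on q, so it is not a constant.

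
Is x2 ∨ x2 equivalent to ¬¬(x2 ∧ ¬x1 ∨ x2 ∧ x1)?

E1: x2 ∨ x2
    = x2   — idempotence
E2: ¬¬(x2 ∧ ¬x1 ∨ x2 ∧ x1)
    = ¬¬x2   — distribution
    = x2   — double negation
Both reduce to x2, so they are equivalent.

Yes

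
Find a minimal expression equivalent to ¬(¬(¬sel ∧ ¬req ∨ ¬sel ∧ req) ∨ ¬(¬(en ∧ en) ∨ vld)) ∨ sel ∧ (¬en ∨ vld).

¬(¬(¬sel ∧ ¬req ∨ ¬sel ∧ req) ∨ ¬(¬(en ∧ en) ∨ vld)) ∨ sel ∧ (¬en ∨ vld)
= ¬(¬¬sel ∨ ¬(¬(en ∧ en) ∨ vld)) ∨ sel ∧ (¬en ∨ vld)   [distribution]
= ¬(¬¬sel ∨ ¬(¬en ∨ vld)) ∨ sel ∧ (¬en ∨ vld)   [idempotence]
= ¬sel ∧ (¬en ∨ vld) ∨ sel ∧ (¬en ∨ vld)   [De Morgan]
= ¬en ∨ vld   [distribution]

¬en ∨ vld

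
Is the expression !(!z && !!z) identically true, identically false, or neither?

!(!z && !!z)
= z || !z   — De Morgan
= true   — complement

identically true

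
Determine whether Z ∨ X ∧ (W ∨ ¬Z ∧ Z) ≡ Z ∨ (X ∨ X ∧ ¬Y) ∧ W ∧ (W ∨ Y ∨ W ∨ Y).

Yes

E1: Z ∨ X ∧ (W ∨ ¬Z ∧ Z)
    = Z ∨ X ∧ W   — complement / identity
E2: Z ∨ (X ∨ X ∧ ¬Y) ∧ W ∧ (W ∨ Y ∨ W ∨ Y)
    = Z ∨ X ∧ W ∧ (W ∨ Y ∨ W ∨ Y)   — absorption
    = Z ∨ X ∧ W ∧ (W ∨ Y)   — idempotence
    = Z ∨ X ∧ W   — absorption
Both reduce to Z ∨ X ∧ W, so they are equivalent.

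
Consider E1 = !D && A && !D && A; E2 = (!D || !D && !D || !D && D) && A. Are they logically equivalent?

E1: !D && A && !D && A
    = !D && A   (idempotence)
E2: (!D || !D && !D || !D && D) && A
    = (!D || !D) && A   (distribution)
    = !D && A   (idempotence)
Both reduce to !D && A, so they are equivalent.

Yes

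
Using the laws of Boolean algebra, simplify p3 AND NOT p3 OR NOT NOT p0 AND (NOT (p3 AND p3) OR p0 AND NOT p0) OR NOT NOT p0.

p0

p3 AND NOT p3 OR NOT NOT p0 AND (NOT (p3 AND p3) OR p0 AND NOT p0) OR NOT NOT p0
= p3 AND NOT p3 OR NOT NOT p0 AND (NOT p3 OR p0 AND NOT p0) OR NOT NOT p0
= NOT NOT p0 AND (NOT p3 OR p0 AND NOT p0) OR NOT NOT p0
= NOT NOT p0 AND NOT p3 OR NOT NOT p0
= NOT NOT p0
= p0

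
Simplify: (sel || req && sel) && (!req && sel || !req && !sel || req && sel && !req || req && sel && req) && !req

sel && !req

(sel || req && sel) && (!req && sel || !req && !sel || req && sel && !req || req && sel && req) && !req
= (sel || req && sel) && (!req && sel || !req && !sel || req && sel) && !req
= (sel || req && sel) && (!req || req && sel) && !req
= (req && sel || sel && !req) && !req
= sel && !req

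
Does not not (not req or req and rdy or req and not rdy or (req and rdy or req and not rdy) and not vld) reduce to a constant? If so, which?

yes, True

not not (not req or req and rdy or req and not rdy or (req and rdy or req and not rdy) and not vld)
= not req or req and rdy or req and not rdy or (req and rdy or req and not rdy) and not vld
= not req or req and rdy or req and not rdy
= not req or req
= True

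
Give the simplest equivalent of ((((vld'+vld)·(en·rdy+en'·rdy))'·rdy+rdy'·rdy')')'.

((((vld'+vld)·(en·rdy+en'·rdy))'·rdy+rdy'·rdy')')'
= ((((vld'+vld)·rdy)'·rdy+rdy'·rdy')')'
= ((rdy'·rdy+rdy'·rdy')')'
= ((rdy')')'
= rdy'

rdy'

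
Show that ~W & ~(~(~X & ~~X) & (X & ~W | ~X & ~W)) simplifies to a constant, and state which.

0

~W & ~(~(~X & ~~X) & (X & ~W | ~X & ~W))
= ~W & ~(~(~X & ~~X) & ~W)   (distribution)
= ~W & (~X & ~~X | W)   (De Morgan)
= ~W & (~X & X | W)   (double negation)
= ~W & W   (complement / identity)
= 0   (complement)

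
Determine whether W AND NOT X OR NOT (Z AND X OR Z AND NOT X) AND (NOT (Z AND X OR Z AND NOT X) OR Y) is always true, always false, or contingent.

W AND NOT X OR NOT (Z AND X OR Z AND NOT X) AND (NOT (Z AND X OR Z AND NOT X) OR Y)
= W AND NOT X OR NOT (Z AND X OR Z AND NOT X)   (absorption)
= W AND NOT X OR NOT Z   (distribution)
This depends on W, X, Z, so it is not a constant.

contingent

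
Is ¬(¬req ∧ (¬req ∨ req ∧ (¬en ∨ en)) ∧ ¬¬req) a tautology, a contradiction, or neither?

¬(¬req ∧ (¬req ∨ req ∧ (¬en ∨ en)) ∧ ¬¬req)
= ¬(¬req ∧ (¬req ∨ req) ∧ ¬¬req)
= ¬(¬req ∧ ¬¬req)
= req ∨ ¬req
= True

tautology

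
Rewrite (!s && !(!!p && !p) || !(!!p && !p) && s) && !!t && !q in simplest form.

t && !q

(!s && !(!!p && !p) || !(!!p && !p) && s) && !!t && !q
= !(!!p && !p) && !!t && !q
= !(!!p && !p) && t && !q
= (!p || p) && t && !q
= t && !q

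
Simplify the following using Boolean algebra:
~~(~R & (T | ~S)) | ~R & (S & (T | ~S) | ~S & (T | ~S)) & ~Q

~~(~R & (T | ~S)) | ~R & (S & (T | ~S) | ~S & (T | ~S)) & ~Q
= ~~(~R & (T | ~S)) | ~R & (T | ~S) & ~Q
= ~R & (T | ~S) | ~R & (T | ~S) & ~Q
= ~R & (T | ~S)

~R & (T | ~S)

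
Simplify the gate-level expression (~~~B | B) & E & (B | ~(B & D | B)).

E

(~~~B | B) & E & (B | ~(B & D | B))
= (~~~B | B) & E & (B | ~B)
= (~B | B) & E & (B | ~B)
= (~B | B) & E
= E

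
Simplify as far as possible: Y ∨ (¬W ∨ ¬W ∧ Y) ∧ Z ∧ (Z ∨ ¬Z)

Y ∨ ¬W ∧ Z

Y ∨ (¬W ∨ ¬W ∧ Y) ∧ Z ∧ (Z ∨ ¬Z)
= Y ∨ (¬W ∨ ¬W ∧ Y) ∧ Z   (complement / identity)
= Y ∨ ¬W ∧ Z   (absorption)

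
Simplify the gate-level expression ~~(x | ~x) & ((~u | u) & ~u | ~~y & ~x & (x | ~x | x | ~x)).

~~(x | ~x) & ((~u | u) & ~u | ~~y & ~x & (x | ~x | x | ~x))
= ~~(x | ~x) & ((~u | u) & ~u | ~~y & ~x & (x | ~x))   — idempotence
= ~~(x | ~x) & (~u | ~~y & ~x & (x | ~x))   — complement / identity
= (x | ~x) & (~u | ~~y & ~x & (x | ~x))   — double negation
= ~u | ~~y & ~x & (x | ~x)   — complement / identity
= ~u | ~~y & ~x   — complement / identity
= ~u | y & ~x   — double negation

~u | y & ~x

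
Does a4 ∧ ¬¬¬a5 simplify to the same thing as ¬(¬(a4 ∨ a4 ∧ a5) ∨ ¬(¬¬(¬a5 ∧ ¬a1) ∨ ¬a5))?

Yes

E1: a4 ∧ ¬¬¬a5
    = a4 ∧ ¬a5   (double negation)
E2: ¬(¬(a4 ∨ a4 ∧ a5) ∨ ¬(¬¬(¬a5 ∧ ¬a1) ∨ ¬a5))
    = (a4 ∨ a4 ∧ a5) ∧ (¬¬(¬a5 ∧ ¬a1) ∨ ¬a5)   (De Morgan)
    = (a4 ∨ a4 ∧ a5) ∧ (¬a5 ∧ ¬a1 ∨ ¬a5)   (double negation)
    = a4 ∧ (¬a5 ∧ ¬a1 ∨ ¬a5)   (absorption)
    = a4 ∧ ¬a5   (absorption)
Both reduce to a4 ∧ ¬a5, so they are equivalent.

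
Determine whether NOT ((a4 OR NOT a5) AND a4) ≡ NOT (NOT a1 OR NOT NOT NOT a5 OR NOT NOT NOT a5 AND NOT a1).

No

E1: NOT ((a4 OR NOT a5) AND a4)
    = NOT a4   [absorption]
E2: NOT (NOT a1 OR NOT NOT NOT a5 OR NOT NOT NOT a5 AND NOT a1)
    = NOT (NOT a1 OR NOT NOT NOT a5)   [absorption]
    = NOT (NOT a1 OR NOT a5)   [double negation]
    = a1 AND a5   [De Morgan]
These differ: at a1=0, a4=0, a5=1, E1 = 1 but E2 = 0.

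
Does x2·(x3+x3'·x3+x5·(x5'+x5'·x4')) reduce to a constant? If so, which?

x2·(x3+x3'·x3+x5·(x5'+x5'·x4'))
= x2·(x3+x5·(x5'+x5'·x4'))
= x2·(x3+x5·x5')
= x2·x3
This depends on x2, x3, so it is not a constant.

no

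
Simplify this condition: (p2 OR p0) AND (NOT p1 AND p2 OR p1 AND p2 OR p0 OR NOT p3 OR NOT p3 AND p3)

p2 OR p0

(p2 OR p0) AND (NOT p1 AND p2 OR p1 AND p2 OR p0 OR NOT p3 OR NOT p3 AND p3)
= (p2 OR p0) AND (p2 OR p0 OR NOT p3 OR NOT p3 AND p3)   — distribution
= (p2 OR p0) AND (p2 OR p0 OR NOT p3)   — complement / identity
= p2 OR p0   — absorption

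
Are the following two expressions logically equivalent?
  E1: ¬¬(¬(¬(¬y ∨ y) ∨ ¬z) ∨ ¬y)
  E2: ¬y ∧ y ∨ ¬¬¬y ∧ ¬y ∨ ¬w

No

E1: ¬¬(¬(¬(¬y ∨ y) ∨ ¬z) ∨ ¬y)
    = ¬¬((¬y ∨ y) ∧ z ∨ ¬y)   [De Morgan]
    = (¬y ∨ y) ∧ z ∨ ¬y   [double negation]
    = z ∨ ¬y   [complement / identity]
E2: ¬y ∧ y ∨ ¬¬¬y ∧ ¬y ∨ ¬w
    = ¬y ∧ y ∨ ¬y ∧ ¬y ∨ ¬w   [double negation]
    = ¬y ∨ ¬w   [distribution]
These differ: at w=0, y=1, z=0, E1 = 0 but E2 = 1.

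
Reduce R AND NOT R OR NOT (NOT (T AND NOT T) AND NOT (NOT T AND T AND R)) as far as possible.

FALSE

R AND NOT R OR NOT (NOT (T AND NOT T) AND NOT (NOT T AND T AND R))
= R AND NOT R OR T AND NOT T OR NOT T AND T AND R
= R AND NOT R OR (T OR T AND R) AND NOT T
= R AND NOT R OR T AND NOT T
= R AND NOT R
= FALSE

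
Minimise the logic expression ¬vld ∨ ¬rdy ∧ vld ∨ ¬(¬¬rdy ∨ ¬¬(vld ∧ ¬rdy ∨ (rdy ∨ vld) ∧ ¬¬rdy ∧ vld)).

¬vld ∨ ¬rdy

¬vld ∨ ¬rdy ∧ vld ∨ ¬(¬¬rdy ∨ ¬¬(vld ∧ ¬rdy ∨ (rdy ∨ vld) ∧ ¬¬rdy ∧ vld))
= ¬vld ∨ ¬rdy ∧ vld ∨ ¬(¬¬rdy ∨ ¬¬(vld ∧ ¬rdy ∨ (rdy ∨ vld) ∧ rdy ∧ vld))   [double negation]
= ¬vld ∨ ¬rdy ∧ vld ∨ ¬(¬¬rdy ∨ ¬¬(vld ∧ ¬rdy ∨ rdy ∧ vld))   [absorption]
= ¬vld ∨ ¬rdy ∧ vld ∨ ¬rdy ∧ ¬(vld ∧ ¬rdy ∨ rdy ∧ vld)   [De Morgan]
= ¬vld ∨ ¬rdy ∧ vld ∨ ¬rdy ∧ ¬vld   [distribution]
= ¬vld ∨ ¬rdy   [distribution]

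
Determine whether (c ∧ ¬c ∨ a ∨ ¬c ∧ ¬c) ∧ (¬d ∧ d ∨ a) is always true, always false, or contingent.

(c ∧ ¬c ∨ a ∨ ¬c ∧ ¬c) ∧ (¬d ∧ d ∨ a)
= (a ∨ ¬c ∧ ¬c) ∧ (¬d ∧ d ∨ a)   — complement / identity
= (a ∨ ¬c) ∧ (¬d ∧ d ∨ a)   — idempotence
= (a ∨ ¬c) ∧ a   — complement / identity
= a   — absorption
This depends on a, so it is not a constant.

contingent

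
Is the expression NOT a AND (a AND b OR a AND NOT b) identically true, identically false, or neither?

identically false

NOT a AND (a AND b OR a AND NOT b)
= NOT a AND a   [distribution]
= FALSE   [complement]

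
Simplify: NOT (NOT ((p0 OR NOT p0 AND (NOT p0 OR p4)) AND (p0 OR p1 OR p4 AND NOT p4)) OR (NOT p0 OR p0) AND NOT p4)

NOT (NOT ((p0 OR NOT p0 AND (NOT p0 OR p4)) AND (p0 OR p1 OR p4 AND NOT p4)) OR (NOT p0 OR p0) AND NOT p4)
= NOT (NOT ((p0 OR NOT p0 AND (NOT p0 OR p4)) AND (p0 OR p1 OR p4 AND NOT p4)) OR NOT p4)   (complement / identity)
= NOT (NOT ((p0 OR NOT p0) AND (p0 OR p1 OR p4 AND NOT p4)) OR NOT p4)   (absorption)
= NOT (NOT (p0 OR p1 OR p4 AND NOT p4) OR NOT p4)   (complement / identity)
= (p0 OR p1 OR p4 AND NOT p4) AND p4   (De Morgan)
= (p0 OR p1) AND p4   (complement / identity)

(p0 OR p1) AND p4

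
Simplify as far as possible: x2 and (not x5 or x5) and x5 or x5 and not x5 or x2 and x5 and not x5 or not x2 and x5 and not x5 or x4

x2 and (not x5 or x5) and x5 or x5 and not x5 or x2 and x5 and not x5 or not x2 and x5 and not x5 or x4
= x2 and x5 or x5 and not x5 or x2 and x5 and not x5 or not x2 and x5 and not x5 or x4
= x2 and x5 or x2 and x5 and not x5 or not x2 and x5 and not x5 or x4
= x2 and x5 or x5 and not x5 or x4
= x2 and x5 or x4

x2 and x5 or x4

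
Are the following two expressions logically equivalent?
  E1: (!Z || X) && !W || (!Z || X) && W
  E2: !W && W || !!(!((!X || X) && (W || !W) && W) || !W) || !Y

No

E1: (!Z || X) && !W || (!Z || X) && W
    = !Z || X   (distribution)
E2: !W && W || !!(!((!X || X) && (W || !W) && W) || !W) || !Y
    = !!(!((!X || X) && (W || !W) && W) || !W) || !Y   (complement / identity)
    = !!(!((!X || X) && W) || !W) || !Y   (complement / identity)
    = !!(!W || !W) || !Y   (complement / identity)
    = !(W && W) || !Y   (De Morgan)
    = !W || !Y   (idempotence)
These differ: at W=0, X=0, Y=0, Z=1, E1 = 0 but E2 = 1.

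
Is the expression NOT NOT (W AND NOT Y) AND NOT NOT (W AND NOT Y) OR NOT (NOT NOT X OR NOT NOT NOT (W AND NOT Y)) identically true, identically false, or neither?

NOT NOT (W AND NOT Y) AND NOT NOT (W AND NOT Y) OR NOT (NOT NOT X OR NOT NOT NOT (W AND NOT Y))
= NOT NOT (W AND NOT Y) AND NOT NOT (W AND NOT Y) OR NOT X AND NOT NOT (W AND NOT Y)   — De Morgan
= W AND NOT Y AND NOT NOT (W AND NOT Y) OR NOT X AND NOT NOT (W AND NOT Y)   — double negation
= NOT NOT (W AND NOT Y) AND (W AND NOT Y OR NOT X)   — distribution
= W AND NOT Y AND (W AND NOT Y OR NOT X)   — double negation
= W AND NOT Y   — absorption
This depends on W, Y, so it is not a constant.

neither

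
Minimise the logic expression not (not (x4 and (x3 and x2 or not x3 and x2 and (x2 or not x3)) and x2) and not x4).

x4

not (not (x4 and (x3 and x2 or not x3 and x2 and (x2 or not x3)) and x2) and not x4)
= not (not (x4 and (x3 and x2 or not x3 and x2) and x2) and not x4)   [absorption]
= not (not (x4 and x2 and x2) and not x4)   [distribution]
= x4 and x2 and x2 or x4   [De Morgan]
= x4 and x2 or x4   [idempotence]
= x4   [absorption]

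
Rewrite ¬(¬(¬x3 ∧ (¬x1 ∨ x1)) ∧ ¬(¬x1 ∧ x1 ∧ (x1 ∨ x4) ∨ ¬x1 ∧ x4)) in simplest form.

¬x3 ∨ ¬x1 ∧ x4

¬(¬(¬x3 ∧ (¬x1 ∨ x1)) ∧ ¬(¬x1 ∧ x1 ∧ (x1 ∨ x4) ∨ ¬x1 ∧ x4))
= ¬(¬¬x3 ∧ ¬(¬x1 ∧ x1 ∧ (x1 ∨ x4) ∨ ¬x1 ∧ x4))   [complement / identity]
= ¬x3 ∨ ¬x1 ∧ x1 ∧ (x1 ∨ x4) ∨ ¬x1 ∧ x4   [De Morgan]
= ¬x3 ∨ ¬x1 ∧ x1 ∨ ¬x1 ∧ x4   [absorption]
= ¬x3 ∨ ¬x1 ∧ x4   [complement / identity]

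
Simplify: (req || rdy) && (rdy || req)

(req || rdy) && (rdy || req)
= rdy && rdy || req   — distribution
= rdy || req   — idempotence

rdy || req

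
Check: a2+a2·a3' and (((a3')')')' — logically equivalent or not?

No

E1: a2+a2·a3'
    = a2   — absorption
E2: (((a3')')')'
    = (a3')'   — double negation
    = a3   — double negation
These differ: at a2=1, a3=0, E1 = 1 but E2 = 0.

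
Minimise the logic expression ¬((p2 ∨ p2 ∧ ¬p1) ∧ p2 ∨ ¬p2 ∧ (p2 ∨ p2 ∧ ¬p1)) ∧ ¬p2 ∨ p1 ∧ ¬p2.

¬p2

¬((p2 ∨ p2 ∧ ¬p1) ∧ p2 ∨ ¬p2 ∧ (p2 ∨ p2 ∧ ¬p1)) ∧ ¬p2 ∨ p1 ∧ ¬p2
= ¬(p2 ∨ p2 ∧ ¬p1) ∧ ¬p2 ∨ p1 ∧ ¬p2   (distribution)
= ¬p2 ∧ ¬p2 ∨ p1 ∧ ¬p2   (absorption)
= ¬p2 ∧ (¬p2 ∨ p1)   (distribution)
= ¬p2   (absorption)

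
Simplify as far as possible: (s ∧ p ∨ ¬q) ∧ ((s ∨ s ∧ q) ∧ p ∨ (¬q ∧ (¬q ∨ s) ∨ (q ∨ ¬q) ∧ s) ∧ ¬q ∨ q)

(s ∧ p ∨ ¬q) ∧ ((s ∨ s ∧ q) ∧ p ∨ (¬q ∧ (¬q ∨ s) ∨ (q ∨ ¬q) ∧ s) ∧ ¬q ∨ q)
= (s ∧ p ∨ ¬q) ∧ ((s ∨ s ∧ q) ∧ p ∨ (¬q ∨ (q ∨ ¬q) ∧ s) ∧ ¬q ∨ q)   (absorption)
= (s ∧ p ∨ ¬q) ∧ ((s ∨ s ∧ q) ∧ p ∨ (¬q ∨ s) ∧ ¬q ∨ q)   (complement / identity)
= (s ∧ p ∨ ¬q) ∧ ((s ∨ s ∧ q) ∧ p ∨ ¬q ∨ q)   (absorption)
= (s ∧ p ∨ ¬q) ∧ (s ∧ p ∨ ¬q ∨ q)   (absorption)
= s ∧ p ∨ ¬q   (absorption)

s ∧ p ∨ ¬q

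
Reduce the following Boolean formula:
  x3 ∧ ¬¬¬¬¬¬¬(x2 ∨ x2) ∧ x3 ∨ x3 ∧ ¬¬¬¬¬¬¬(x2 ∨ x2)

x3 ∧ ¬x2

x3 ∧ ¬¬¬¬¬¬¬(x2 ∨ x2) ∧ x3 ∨ x3 ∧ ¬¬¬¬¬¬¬(x2 ∨ x2)
= x3 ∧ ¬¬¬¬¬¬¬(x2 ∨ x2)   (absorption)
= x3 ∧ ¬¬¬¬¬(x2 ∨ x2)   (double negation)
= x3 ∧ ¬¬¬(x2 ∨ x2)   (double negation)
= x3 ∧ ¬¬¬x2   (idempotence)
= x3 ∧ ¬x2   (double negation)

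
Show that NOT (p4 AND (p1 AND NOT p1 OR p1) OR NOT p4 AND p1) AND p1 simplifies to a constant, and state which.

NOT (p4 AND (p1 AND NOT p1 OR p1) OR NOT p4 AND p1) AND p1
= NOT (p4 AND p1 OR NOT p4 AND p1) AND p1   [complement / identity]
= NOT p1 AND p1   [distribution]
= FALSE   [complement]

FALSE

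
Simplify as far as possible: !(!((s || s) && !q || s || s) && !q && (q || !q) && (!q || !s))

!(!((s || s) && !q || s || s) && !q && (q || !q) && (!q || !s))
= !(!(s || s) && !q && (q || !q) && (!q || !s))
= !(!(s || s) && !q && (!q || !s))
= !(!s && !q && (!q || !s))
= !(!s && !q)
= s || q

s || q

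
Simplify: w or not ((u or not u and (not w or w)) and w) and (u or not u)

w or not ((u or not u and (not w or w)) and w) and (u or not u)
= w or not ((u or not u and (not w or w)) and w)   (complement / identity)
= w or not ((u or not u) and w)   (complement / identity)
= w or not w   (complement / identity)
= True   (complement)

True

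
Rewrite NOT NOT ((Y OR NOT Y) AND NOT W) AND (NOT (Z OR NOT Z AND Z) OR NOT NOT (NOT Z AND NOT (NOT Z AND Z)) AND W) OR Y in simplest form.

NOT NOT ((Y OR NOT Y) AND NOT W) AND (NOT (Z OR NOT Z AND Z) OR NOT NOT (NOT Z AND NOT (NOT Z AND Z)) AND W) OR Y
= NOT NOT ((Y OR NOT Y) AND NOT W) AND (NOT (Z OR NOT Z AND Z) OR NOT (Z OR NOT Z AND Z) AND W) OR Y
= NOT NOT ((Y OR NOT Y) AND NOT W) AND NOT (Z OR NOT Z AND Z) OR Y
= (Y OR NOT Y) AND NOT W AND NOT (Z OR NOT Z AND Z) OR Y
= NOT W AND NOT (Z OR NOT Z AND Z) OR Y
= NOT W AND NOT Z OR Y

NOT W AND NOT Z OR Y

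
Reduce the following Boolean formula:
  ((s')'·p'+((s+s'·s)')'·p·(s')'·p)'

((s')'·p'+((s+s'·s)')'·p·(s')'·p)'
= ((s')'·p'+(s')'·p·(s')'·p)'   (complement / identity)
= ((s')'·p'+(s')'·p)'   (idempotence)
= ((s')')'   (distribution)
= s'   (double negation)

s'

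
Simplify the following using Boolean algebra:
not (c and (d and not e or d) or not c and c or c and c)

not c

not (c and (d and not e or d) or not c and c or c and c)
= not (c and d or not c and c or c and c)
= not (c and d or c)
= not c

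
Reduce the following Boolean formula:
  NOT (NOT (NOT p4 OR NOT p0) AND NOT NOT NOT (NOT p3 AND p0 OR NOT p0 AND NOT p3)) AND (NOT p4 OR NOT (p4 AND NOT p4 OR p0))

NOT (NOT (NOT p4 OR NOT p0) AND NOT NOT NOT (NOT p3 AND p0 OR NOT p0 AND NOT p3)) AND (NOT p4 OR NOT (p4 AND NOT p4 OR p0))
= NOT (NOT (NOT p4 OR NOT p0) AND NOT (NOT p3 AND p0 OR NOT p0 AND NOT p3)) AND (NOT p4 OR NOT (p4 AND NOT p4 OR p0))   [double negation]
= NOT (NOT (NOT p4 OR NOT p0) AND NOT NOT p3) AND (NOT p4 OR NOT (p4 AND NOT p4 OR p0))   [distribution]
= (NOT p4 OR NOT p0 OR NOT p3) AND (NOT p4 OR NOT (p4 AND NOT p4 OR p0))   [De Morgan]
= (NOT p4 OR NOT p0 OR NOT p3) AND (NOT p4 OR NOT p0)   [complement / identity]
= NOT p4 OR NOT p0   [absorption]

NOT p4 OR NOT p0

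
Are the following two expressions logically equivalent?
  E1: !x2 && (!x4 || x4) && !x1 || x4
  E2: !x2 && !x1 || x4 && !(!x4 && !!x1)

Yes

E1: !x2 && (!x4 || x4) && !x1 || x4
    = !x2 && !x1 || x4
E2: !x2 && !x1 || x4 && !(!x4 && !!x1)
    = !x2 && !x1 || x4 && (x4 || !x1)
    = !x2 && !x1 || x4
Both reduce to !x2 && !x1 || x4, so they are equivalent.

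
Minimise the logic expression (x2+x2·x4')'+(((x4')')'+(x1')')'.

x2'+x4·x1'

(x2+x2·x4')'+(((x4')')'+(x1')')'
= (x2+x2·x4')'+(x4')'·x1'   [De Morgan]
= x2'+(x4')'·x1'   [absorption]
= x2'+x4·x1'   [double negation]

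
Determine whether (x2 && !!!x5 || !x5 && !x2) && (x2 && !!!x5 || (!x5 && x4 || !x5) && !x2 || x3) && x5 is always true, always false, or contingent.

(x2 && !!!x5 || !x5 && !x2) && (x2 && !!!x5 || (!x5 && x4 || !x5) && !x2 || x3) && x5
= (x2 && !!!x5 || !x5 && !x2) && (x2 && !!!x5 || !x5 && !x2 || x3) && x5   [absorption]
= (x2 && !!!x5 || !x5 && !x2) && x5   [absorption]
= (x2 && !x5 || !x5 && !x2) && x5   [double negation]
= !x5 && x5   [distribution]
= false   [complement]

always false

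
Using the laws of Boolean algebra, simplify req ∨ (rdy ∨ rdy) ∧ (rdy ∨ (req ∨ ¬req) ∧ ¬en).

req ∨ rdy

req ∨ (rdy ∨ rdy) ∧ (rdy ∨ (req ∨ ¬req) ∧ ¬en)
= req ∨ (rdy ∨ rdy) ∧ (rdy ∨ ¬en)   [complement / identity]
= req ∨ rdy ∨ rdy ∧ ¬en   [distribution]
= req ∨ rdy   [absorption]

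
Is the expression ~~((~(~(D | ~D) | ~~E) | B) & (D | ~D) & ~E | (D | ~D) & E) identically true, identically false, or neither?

~~((~(~(D | ~D) | ~~E) | B) & (D | ~D) & ~E | (D | ~D) & E)
= (~(~(D | ~D) | ~~E) | B) & (D | ~D) & ~E | (D | ~D) & E   — double negation
= ((D | ~D) & ~E | B) & (D | ~D) & ~E | (D | ~D) & E   — De Morgan
= (D | ~D) & ~E | (D | ~D) & E   — absorption
= D | ~D   — distribution
= 1   — complement

identically true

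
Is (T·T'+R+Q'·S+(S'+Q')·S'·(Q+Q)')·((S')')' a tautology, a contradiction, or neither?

neither

(T·T'+R+Q'·S+(S'+Q')·S'·(Q+Q)')·((S')')'
= (T·T'+R+Q'·S+S'·(Q+Q)')·((S')')'
= (T·T'+R+Q'·S+S'·(Q+Q)')·S'
= (R+Q'·S+S'·(Q+Q)')·S'
= (R+Q'·S+S'·Q')·S'
= (R+Q')·S'
This depends on Q, R, S, so it is not a constant.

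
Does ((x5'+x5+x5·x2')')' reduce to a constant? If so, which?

yes, True

((x5'+x5+x5·x2')')'
= x5'+x5+x5·x2'
= x5'+x5
= 1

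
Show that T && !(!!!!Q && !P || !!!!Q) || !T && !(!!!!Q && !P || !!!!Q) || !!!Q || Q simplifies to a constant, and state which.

true

T && !(!!!!Q && !P || !!!!Q) || !T && !(!!!!Q && !P || !!!!Q) || !!!Q || Q
= !(!!!!Q && !P || !!!!Q) || !!!Q || Q   — distribution
= !!!!!Q || !!!Q || Q   — absorption
= !!!Q || !!!Q || Q   — double negation
= !!!Q || Q   — idempotence
= !Q || Q   — double negation
= true   — complement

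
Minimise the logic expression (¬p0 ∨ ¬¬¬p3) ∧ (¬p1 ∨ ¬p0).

¬p0 ∨ ¬p3 ∧ ¬p1

(¬p0 ∨ ¬¬¬p3) ∧ (¬p1 ∨ ¬p0)
= (¬p0 ∨ ¬p3) ∧ (¬p1 ∨ ¬p0)   (double negation)
= ¬p0 ∨ ¬p3 ∧ ¬p1   (distribution)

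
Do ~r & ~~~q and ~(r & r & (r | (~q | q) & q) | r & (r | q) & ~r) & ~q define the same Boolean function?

E1: ~r & ~~~q
    = ~r & ~q   (double negation)
E2: ~(r & r & (r | (~q | q) & q) | r & (r | q) & ~r) & ~q
    = ~(r & r & (r | q) | r & (r | q) & ~r) & ~q   (complement / identity)
    = ~(r & (r | q)) & ~q   (distribution)
    = ~r & ~q   (absorption)
Both reduce to ~r & ~q, so they are equivalent.

Yes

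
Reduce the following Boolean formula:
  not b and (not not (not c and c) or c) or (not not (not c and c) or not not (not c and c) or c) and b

c

not b and (not not (not c and c) or c) or (not not (not c and c) or not not (not c and c) or c) and b
= not b and (not not (not c and c) or c) or (not not (not c and c) or c) and b   — idempotence
= not not (not c and c) or c   — distribution
= not c and c or c   — double negation
= c   — complement / identity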